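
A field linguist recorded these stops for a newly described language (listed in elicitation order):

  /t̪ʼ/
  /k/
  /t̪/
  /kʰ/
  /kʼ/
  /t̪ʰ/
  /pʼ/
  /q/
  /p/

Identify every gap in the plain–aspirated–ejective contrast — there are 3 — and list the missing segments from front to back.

Plain: /p/ (bilabial), /t̪/ (dental), /k/ (velar), /q/ (uvular).
Aspirated: /t̪ʰ/ (dental), /kʰ/ (velar).
Ejective: /pʼ/ (bilabial), /t̪ʼ/ (dental), /kʼ/ (velar).
Gaps, from front to back: bilabial lacks aspirated (/pʰ/); uvular lacks aspirated (/qʰ/); uvular lacks ejective (/qʼ/).

/pʰ/, /qʰ/, /qʼ/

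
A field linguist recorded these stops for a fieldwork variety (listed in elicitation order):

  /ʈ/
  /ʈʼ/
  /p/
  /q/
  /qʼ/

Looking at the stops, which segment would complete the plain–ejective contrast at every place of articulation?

Plain: /p/ (bilabial), /ʈ/ (retroflex), /q/ (uvular).
Ejective: /ʈʼ/ (retroflex), /qʼ/ (uvular).
The bilabial row has no ejective member, so the gap is the ejective bilabial stop /pʼ/.

/pʼ/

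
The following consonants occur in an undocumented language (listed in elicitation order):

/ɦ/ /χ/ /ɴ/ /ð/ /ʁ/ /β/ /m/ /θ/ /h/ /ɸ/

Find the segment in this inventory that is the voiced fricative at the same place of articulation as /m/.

/β/

/m/ is a bilabial nasal.
The voiced fricative at the same place is a voiced bilabial fricative — in this inventory, /β/.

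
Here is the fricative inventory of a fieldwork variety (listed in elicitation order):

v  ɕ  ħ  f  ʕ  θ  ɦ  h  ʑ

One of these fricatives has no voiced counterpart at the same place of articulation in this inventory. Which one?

/θ/

Labiodental: /f/ ~ /v/
Alveolo-palatal: /ɕ/ ~ /ʑ/
Pharyngeal: /ħ/ ~ /ʕ/
Glottal: /h/ ~ /ɦ/
Dental: only /θ/ (voiceless); no voiced partner.
So /θ/ is the unpaired segment.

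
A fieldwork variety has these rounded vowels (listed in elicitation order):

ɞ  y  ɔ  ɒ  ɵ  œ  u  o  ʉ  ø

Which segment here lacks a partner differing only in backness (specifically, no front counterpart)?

/ɒ/

High: /y/ ~ /ʉ/ ~ /u/
High-mid: /ø/ ~ /ɵ/ ~ /o/
Low-mid: /œ/ ~ /ɞ/ ~ /ɔ/
Low: only /ɒ/ (back); no front partner.
So /ɒ/ is the unpaired segment.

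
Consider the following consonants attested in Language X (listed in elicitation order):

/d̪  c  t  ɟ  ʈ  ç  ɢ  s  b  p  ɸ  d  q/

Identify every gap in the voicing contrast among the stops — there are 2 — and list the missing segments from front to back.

/t̪/, /ɖ/

Voiceless: /p/ (bilabial), /t/ (alveolar), /ʈ/ (retroflex), /c/ (palatal), /q/ (uvular).
Voiced: /b/ (bilabial), /d̪/ (dental), /d/ (alveolar), /ɟ/ (palatal), /ɢ/ (uvular).
Gaps, from front to back: dental lacks voiceless (/t̪/); retroflex lacks voiced (/ɖ/).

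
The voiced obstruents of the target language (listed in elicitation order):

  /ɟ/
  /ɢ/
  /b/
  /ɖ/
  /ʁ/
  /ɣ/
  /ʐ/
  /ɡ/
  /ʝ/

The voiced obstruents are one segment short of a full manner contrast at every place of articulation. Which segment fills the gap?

Stop: /b/ (bilabial), /ɖ/ (retroflex), /ɟ/ (palatal), /ɡ/ (velar), /ɢ/ (uvular).
Fricative: /ʐ/ (retroflex), /ʝ/ (palatal), /ɣ/ (velar), /ʁ/ (uvular).
The bilabial row has no fricative member, so the gap is the bilabial fricative /β/.

/β/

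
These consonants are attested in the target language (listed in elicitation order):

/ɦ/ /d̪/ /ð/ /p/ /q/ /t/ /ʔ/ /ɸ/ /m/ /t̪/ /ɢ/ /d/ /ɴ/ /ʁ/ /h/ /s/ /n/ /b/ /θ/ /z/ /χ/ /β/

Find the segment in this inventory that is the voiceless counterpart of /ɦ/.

/h/

/ɦ/ is a voiced glottal fricative.
The voiceless counterpart is a voiceless glottal fricative — in this inventory, /h/.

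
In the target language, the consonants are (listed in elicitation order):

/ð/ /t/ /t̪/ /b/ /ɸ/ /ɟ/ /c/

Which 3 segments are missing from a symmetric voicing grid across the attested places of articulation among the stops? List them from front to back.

/p/, /d̪/, /d/

place of articulation  voiceless  voiced  
bilabial          —         b       
dental            t̪        —       
alveolar          t         —       
palatal           c         ɟ       
Gaps, from front to back: bilabial lacks voiceless (/p/); dental lacks voiced (/d̪/); alveolar lacks voiced (/d/).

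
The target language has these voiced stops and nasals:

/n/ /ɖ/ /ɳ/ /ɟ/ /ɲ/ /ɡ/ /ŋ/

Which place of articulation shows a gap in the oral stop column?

alveolar: oral stop —, nasal /n/.
retroflex: oral stop /ɖ/, nasal /ɳ/.
palatal: oral stop /ɟ/, nasal /ɲ/.
velar: oral stop /ɡ/, nasal /ŋ/.
Every place of articulation has an oral stop member except alveolar, where /d/ would be expected.

alveolar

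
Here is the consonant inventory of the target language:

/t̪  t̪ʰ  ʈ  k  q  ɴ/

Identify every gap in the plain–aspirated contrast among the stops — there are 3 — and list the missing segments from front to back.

dental: plain /t̪/, aspirated /t̪ʰ/.
retroflex: plain /ʈ/, aspirated —.
velar: plain /k/, aspirated —.
uvular: plain /q/, aspirated —.
Gaps, from front to back: retroflex lacks aspirated (/ʈʰ/); velar lacks aspirated (/kʰ/); uvular lacks aspirated (/qʰ/).

/ʈʰ/, /kʰ/, /qʰ/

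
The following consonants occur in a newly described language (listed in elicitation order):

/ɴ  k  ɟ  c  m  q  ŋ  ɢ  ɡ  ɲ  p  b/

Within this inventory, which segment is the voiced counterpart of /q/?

/q/ is a voiceless uvular stop.
The voiced counterpart is a voiced uvular stop — in this inventory, /ɢ/.

/ɢ/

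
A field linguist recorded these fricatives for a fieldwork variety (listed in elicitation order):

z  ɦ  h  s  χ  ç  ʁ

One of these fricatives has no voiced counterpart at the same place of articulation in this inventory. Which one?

/ç/

Alveolar: /s/ ~ /z/
Uvular: /χ/ ~ /ʁ/
Glottal: /h/ ~ /ɦ/
Palatal: only /ç/ (voiceless); no voiced partner.
So /ç/ is the unpaired segment.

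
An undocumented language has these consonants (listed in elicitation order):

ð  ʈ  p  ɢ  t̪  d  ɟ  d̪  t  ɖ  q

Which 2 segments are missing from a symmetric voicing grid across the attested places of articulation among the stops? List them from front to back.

/b/, /c/

bilabial: voiceless /p/, voiced —.
dental: voiceless /t̪/, voiced /d̪/.
alveolar: voiceless /t/, voiced /d/.
retroflex: voiceless /ʈ/, voiced /ɖ/.
palatal: voiceless —, voiced /ɟ/.
uvular: voiceless /q/, voiced /ɢ/.
Gaps, from front to back: bilabial lacks voiced (/b/); palatal lacks voiceless (/c/).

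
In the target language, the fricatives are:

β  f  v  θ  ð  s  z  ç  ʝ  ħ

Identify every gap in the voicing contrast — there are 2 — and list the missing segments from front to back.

bilabial: voiceless —, voiced /β/.
labiodental: voiceless /f/, voiced /v/.
dental: voiceless /θ/, voiced /ð/.
alveolar: voiceless /s/, voiced /z/.
palatal: voiceless /ç/, voiced /ʝ/.
pharyngeal: voiceless /ħ/, voiced —.
Gaps, from front to back: bilabial lacks voiceless (/ɸ/); pharyngeal lacks voiced (/ʕ/).

/ɸ/, /ʕ/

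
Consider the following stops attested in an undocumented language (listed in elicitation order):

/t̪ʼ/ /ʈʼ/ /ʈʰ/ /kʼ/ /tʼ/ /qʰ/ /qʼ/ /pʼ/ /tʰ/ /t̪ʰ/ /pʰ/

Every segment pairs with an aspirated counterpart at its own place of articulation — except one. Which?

Bilabial: /pʰ/ ~ /pʼ/
Dental: /t̪ʰ/ ~ /t̪ʼ/
Alveolar: /tʰ/ ~ /tʼ/
Retroflex: /ʈʰ/ ~ /ʈʼ/
Uvular: /qʰ/ ~ /qʼ/
Velar: only /kʼ/ (ejective); no aspirated partner.
So /kʼ/ is the unpaired segment.

/kʼ/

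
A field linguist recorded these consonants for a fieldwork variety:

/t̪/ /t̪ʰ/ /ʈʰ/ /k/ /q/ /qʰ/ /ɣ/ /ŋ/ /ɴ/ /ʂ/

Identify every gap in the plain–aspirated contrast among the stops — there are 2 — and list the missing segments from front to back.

/ʈ/, /kʰ/

place of articulation  plain     aspirated
dental            t̪        t̪ʰ     
retroflex         —         ʈʰ      
velar             k         —       
uvular            q         qʰ      
Gaps, from front to back: retroflex lacks plain (/ʈ/); velar lacks aspirated (/kʰ/).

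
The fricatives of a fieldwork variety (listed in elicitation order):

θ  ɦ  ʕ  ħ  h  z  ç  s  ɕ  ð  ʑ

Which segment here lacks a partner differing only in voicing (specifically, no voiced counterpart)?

Dental: /θ/ ~ /ð/
Alveolar: /s/ ~ /z/
Alveolo-palatal: /ɕ/ ~ /ʑ/
Pharyngeal: /ħ/ ~ /ʕ/
Glottal: /h/ ~ /ɦ/
Palatal: only /ç/ (voiceless); no voiced partner.
So /ç/ is the unpaired segment.

/ç/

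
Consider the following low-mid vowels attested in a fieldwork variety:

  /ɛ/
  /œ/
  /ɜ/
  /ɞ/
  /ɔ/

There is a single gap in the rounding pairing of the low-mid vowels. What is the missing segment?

/ʌ/

front: unrounded /ɛ/, rounded /œ/.
central: unrounded /ɜ/, rounded /ɞ/.
back: unrounded —, rounded /ɔ/.
The back row has no unrounded member, so the gap is the back unrounded vowel /ʌ/.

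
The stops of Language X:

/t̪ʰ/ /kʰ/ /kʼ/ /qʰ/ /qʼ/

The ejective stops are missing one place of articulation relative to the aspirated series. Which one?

place of articulation  aspirated  ejective
dental            t̪ʰ       —       
velar             kʰ        kʼ      
uvular            qʰ        qʼ      
Every place of articulation has an ejective member except dental, where /t̪ʼ/ would be expected.

dental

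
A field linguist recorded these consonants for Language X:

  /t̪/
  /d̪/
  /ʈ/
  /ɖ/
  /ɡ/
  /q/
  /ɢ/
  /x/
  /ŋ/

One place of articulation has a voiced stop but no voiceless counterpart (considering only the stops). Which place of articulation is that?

velar

place of articulation  voiceless  voiced  
dental            t̪        d̪      
retroflex         ʈ         ɖ       
velar             —         ɡ       
uvular            q         ɢ       
Every place of articulation has a voiceless member except velar, where /k/ would be expected.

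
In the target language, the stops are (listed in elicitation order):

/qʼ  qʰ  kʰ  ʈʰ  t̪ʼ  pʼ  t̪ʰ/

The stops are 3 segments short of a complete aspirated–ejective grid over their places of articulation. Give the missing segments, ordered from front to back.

bilabial: aspirated —, ejective /pʼ/.
dental: aspirated /t̪ʰ/, ejective /t̪ʼ/.
retroflex: aspirated /ʈʰ/, ejective —.
velar: aspirated /kʰ/, ejective —.
uvular: aspirated /qʰ/, ejective /qʼ/.
Gaps, from front to back: bilabial lacks aspirated (/pʰ/); retroflex lacks ejective (/ʈʼ/); velar lacks ejective (/kʼ/).

/pʰ/, /ʈʼ/, /kʼ/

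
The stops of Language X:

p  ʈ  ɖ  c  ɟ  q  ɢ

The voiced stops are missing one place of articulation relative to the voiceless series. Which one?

bilabial: voiceless /p/, voiced —.
retroflex: voiceless /ʈ/, voiced /ɖ/.
palatal: voiceless /c/, voiced /ɟ/.
uvular: voiceless /q/, voiced /ɢ/.
Every place of articulation has a voiced member except bilabial, where /b/ would be expected.

bilabial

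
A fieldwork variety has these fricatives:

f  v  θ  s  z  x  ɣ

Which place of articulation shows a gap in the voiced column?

dental

place of articulation  voiceless  voiced  
labiodental       f         v       
dental            θ         —       
alveolar          s         z       
velar             x         ɣ       
Every place of articulation has a voiced member except dental, where /ð/ would be expected.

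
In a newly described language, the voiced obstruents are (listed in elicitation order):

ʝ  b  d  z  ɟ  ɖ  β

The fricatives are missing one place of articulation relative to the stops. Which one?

place of articulation  stop      fricative
bilabial          b         β       
alveolar          d         z       
retroflex         ɖ         —       
palatal           ɟ         ʝ       
Every place of articulation has a fricative member except retroflex, where /ʐ/ would be expected.

retroflex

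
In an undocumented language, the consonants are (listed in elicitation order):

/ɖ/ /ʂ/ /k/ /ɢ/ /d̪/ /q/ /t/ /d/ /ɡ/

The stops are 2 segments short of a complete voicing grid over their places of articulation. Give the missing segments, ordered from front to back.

/t̪/, /ʈ/

place of articulation  voiceless  voiced  
dental            —         d̪      
alveolar          t         d       
retroflex         —         ɖ       
velar             k         ɡ       
uvular            q         ɢ       
Gaps, from front to back: dental lacks voiceless (/t̪/); retroflex lacks voiceless (/ʈ/).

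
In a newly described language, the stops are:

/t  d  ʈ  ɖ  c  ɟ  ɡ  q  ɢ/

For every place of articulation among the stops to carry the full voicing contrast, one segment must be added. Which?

place of articulation  voiceless  voiced  
alveolar          t         d       
retroflex         ʈ         ɖ       
palatal           c         ɟ       
velar             —         ɡ       
uvular            q         ɢ       
The velar row has no voiceless member, so the gap is the voiceless velar stop /k/.

/k/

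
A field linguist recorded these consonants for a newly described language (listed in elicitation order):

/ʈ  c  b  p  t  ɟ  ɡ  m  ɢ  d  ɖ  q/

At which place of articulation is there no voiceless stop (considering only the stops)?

velar

Voiceless: /p/ (bilabial), /t/ (alveolar), /ʈ/ (retroflex), /c/ (palatal), /q/ (uvular).
Voiced: /b/ (bilabial), /d/ (alveolar), /ɖ/ (retroflex), /ɟ/ (palatal), /ɡ/ (velar), /ɢ/ (uvular).
Every place of articulation has a voiceless member except velar, where /k/ would be expected.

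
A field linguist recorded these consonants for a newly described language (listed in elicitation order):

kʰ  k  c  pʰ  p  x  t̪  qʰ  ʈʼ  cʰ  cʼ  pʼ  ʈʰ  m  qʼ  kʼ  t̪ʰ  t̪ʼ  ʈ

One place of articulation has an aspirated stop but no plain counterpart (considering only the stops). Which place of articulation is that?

uvular

bilabial: plain /p/, aspirated /pʰ/, ejective /pʼ/.
dental: plain /t̪/, aspirated /t̪ʰ/, ejective /t̪ʼ/.
retroflex: plain /ʈ/, aspirated /ʈʰ/, ejective /ʈʼ/.
palatal: plain /c/, aspirated /cʰ/, ejective /cʼ/.
velar: plain /k/, aspirated /kʰ/, ejective /kʼ/.
uvular: plain —, aspirated /qʰ/, ejective /qʼ/.
Every place of articulation has a plain member except uvular, where /q/ would be expected.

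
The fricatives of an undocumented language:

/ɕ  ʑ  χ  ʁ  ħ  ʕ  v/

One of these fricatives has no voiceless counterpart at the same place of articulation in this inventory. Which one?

Alveolo-palatal: /ɕ/ ~ /ʑ/
Uvular: /χ/ ~ /ʁ/
Pharyngeal: /ħ/ ~ /ʕ/
Labiodental: only /v/ (voiced); no voiceless partner.
So /v/ is the unpaired segment.

/v/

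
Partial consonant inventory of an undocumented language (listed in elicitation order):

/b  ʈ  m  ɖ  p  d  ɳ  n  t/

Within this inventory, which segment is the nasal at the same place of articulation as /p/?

/p/ is a voiceless bilabial stop.
The nasal at the same place is a bilabial nasal — in this inventory, /m/.

/m/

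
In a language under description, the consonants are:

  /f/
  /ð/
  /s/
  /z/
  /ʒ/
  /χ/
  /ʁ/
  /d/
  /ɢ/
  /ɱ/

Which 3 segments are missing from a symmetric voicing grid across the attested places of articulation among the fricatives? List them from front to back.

Voiceless: /f/ (labiodental), /s/ (alveolar), /χ/ (uvular).
Voiced: /ð/ (dental), /z/ (alveolar), /ʒ/ (postalveolar), /ʁ/ (uvular).
Gaps, from front to back: labiodental lacks voiced (/v/); dental lacks voiceless (/θ/); postalveolar lacks voiceless (/ʃ/).

/v/, /θ/, /ʃ/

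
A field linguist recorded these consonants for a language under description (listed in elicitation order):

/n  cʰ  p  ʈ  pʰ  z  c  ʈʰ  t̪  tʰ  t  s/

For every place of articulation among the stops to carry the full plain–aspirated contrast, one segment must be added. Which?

place of articulation  plain     aspirated
bilabial          p         pʰ      
dental            t̪        —       
alveolar          t         tʰ      
retroflex         ʈ         ʈʰ      
palatal           c         cʰ      
The dental row has no aspirated member, so the gap is the aspirated dental stop /t̪ʰ/.

/t̪ʰ/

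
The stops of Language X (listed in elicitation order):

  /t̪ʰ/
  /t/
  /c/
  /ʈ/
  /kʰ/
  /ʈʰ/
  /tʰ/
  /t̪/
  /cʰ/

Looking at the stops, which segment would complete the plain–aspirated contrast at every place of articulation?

/k/

dental: plain /t̪/, aspirated /t̪ʰ/.
alveolar: plain /t/, aspirated /tʰ/.
retroflex: plain /ʈ/, aspirated /ʈʰ/.
palatal: plain /c/, aspirated /cʰ/.
velar: plain —, aspirated /kʰ/.
The velar row has no plain member, so the gap is the plain velar stop /k/.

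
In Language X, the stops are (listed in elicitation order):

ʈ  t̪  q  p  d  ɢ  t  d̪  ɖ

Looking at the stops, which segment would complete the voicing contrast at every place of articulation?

/b/

place of articulation  voiceless  voiced  
bilabial          p         —       
dental            t̪        d̪      
alveolar          t         d       
retroflex         ʈ         ɖ       
uvular            q         ɢ       
The bilabial row has no voiced member, so the gap is the voiced bilabial stop /b/.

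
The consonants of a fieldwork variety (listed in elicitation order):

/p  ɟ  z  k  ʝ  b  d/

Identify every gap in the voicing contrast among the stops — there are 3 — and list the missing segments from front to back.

/t/, /c/, /ɡ/

bilabial: voiceless /p/, voiced /b/.
alveolar: voiceless —, voiced /d/.
palatal: voiceless —, voiced /ɟ/.
velar: voiceless /k/, voiced —.
Gaps, from front to back: alveolar lacks voiceless (/t/); palatal lacks voiceless (/c/); velar lacks voiced (/ɡ/).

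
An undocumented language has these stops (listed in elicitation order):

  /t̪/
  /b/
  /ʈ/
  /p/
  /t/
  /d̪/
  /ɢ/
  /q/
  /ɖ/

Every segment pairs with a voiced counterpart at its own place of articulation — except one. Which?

Bilabial: /p/ ~ /b/
Dental: /t̪/ ~ /d̪/
Retroflex: /ʈ/ ~ /ɖ/
Uvular: /q/ ~ /ɢ/
Alveolar: only /t/ (voiceless); no voiced partner.
So /t/ is the unpaired segment.

/t/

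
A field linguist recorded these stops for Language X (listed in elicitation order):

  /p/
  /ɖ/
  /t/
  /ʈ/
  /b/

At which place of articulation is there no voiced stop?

bilabial: voiceless /p/, voiced /b/.
alveolar: voiceless /t/, voiced —.
retroflex: voiceless /ʈ/, voiced /ɖ/.
Every place of articulation has a voiced member except alveolar, where /d/ would be expected.

alveolar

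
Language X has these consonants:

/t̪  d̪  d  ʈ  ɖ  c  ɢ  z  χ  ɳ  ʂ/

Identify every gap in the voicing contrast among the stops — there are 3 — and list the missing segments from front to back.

Voiceless: /t̪/ (dental), /ʈ/ (retroflex), /c/ (palatal).
Voiced: /d̪/ (dental), /d/ (alveolar), /ɖ/ (retroflex), /ɢ/ (uvular).
Gaps, from front to back: alveolar lacks voiceless (/t/); palatal lacks voiced (/ɟ/); uvular lacks voiceless (/q/).

/t/, /ɟ/, /q/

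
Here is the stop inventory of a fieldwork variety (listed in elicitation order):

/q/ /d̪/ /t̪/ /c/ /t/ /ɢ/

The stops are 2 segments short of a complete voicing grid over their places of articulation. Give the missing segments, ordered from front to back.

/d/, /ɟ/

dental: voiceless /t̪/, voiced /d̪/.
alveolar: voiceless /t/, voiced —.
palatal: voiceless /c/, voiced —.
uvular: voiceless /q/, voiced /ɢ/.
Gaps, from front to back: alveolar lacks voiced (/d/); palatal lacks voiced (/ɟ/).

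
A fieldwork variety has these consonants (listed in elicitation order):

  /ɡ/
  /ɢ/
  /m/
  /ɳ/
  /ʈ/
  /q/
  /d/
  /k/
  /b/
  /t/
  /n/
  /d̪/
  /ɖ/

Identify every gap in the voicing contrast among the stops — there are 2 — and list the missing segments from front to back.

Voiceless: /t/ (alveolar), /ʈ/ (retroflex), /k/ (velar), /q/ (uvular).
Voiced: /b/ (bilabial), /d̪/ (dental), /d/ (alveolar), /ɖ/ (retroflex), /ɡ/ (velar), /ɢ/ (uvular).
Gaps, from front to back: bilabial lacks voiceless (/p/); dental lacks voiceless (/t̪/).

/p/, /t̪/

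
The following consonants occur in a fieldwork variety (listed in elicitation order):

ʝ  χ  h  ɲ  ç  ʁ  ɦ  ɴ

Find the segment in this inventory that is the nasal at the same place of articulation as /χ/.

/χ/ is a voiceless uvular fricative.
The nasal at the same place is an uvular nasal — in this inventory, /ɴ/.

/ɴ/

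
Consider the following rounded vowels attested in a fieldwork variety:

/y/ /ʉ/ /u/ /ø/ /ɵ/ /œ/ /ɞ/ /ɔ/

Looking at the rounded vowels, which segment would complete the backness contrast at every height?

/o/

Front: /y/ (high), /ø/ (high-mid), /œ/ (low-mid).
Central: /ʉ/ (high), /ɵ/ (high-mid), /ɞ/ (low-mid).
Back: /u/ (high), /ɔ/ (low-mid).
The high-mid row has no back member, so the gap is the high-mid back rounded vowel /o/.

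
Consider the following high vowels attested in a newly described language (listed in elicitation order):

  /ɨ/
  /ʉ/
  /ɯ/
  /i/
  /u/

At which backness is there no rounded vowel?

front: unrounded /i/, rounded —.
central: unrounded /ɨ/, rounded /ʉ/.
back: unrounded /ɯ/, rounded /u/.
Every backness has a rounded member except front, where /y/ would be expected.

front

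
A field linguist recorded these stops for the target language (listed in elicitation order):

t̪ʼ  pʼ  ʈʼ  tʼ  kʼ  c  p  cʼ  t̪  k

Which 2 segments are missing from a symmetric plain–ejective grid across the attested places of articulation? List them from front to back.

/t/, /ʈ/

Plain: /p/ (bilabial), /t̪/ (dental), /c/ (palatal), /k/ (velar).
Ejective: /pʼ/ (bilabial), /t̪ʼ/ (dental), /tʼ/ (alveolar), /ʈʼ/ (retroflex), /cʼ/ (palatal), /kʼ/ (velar).
Gaps, from front to back: alveolar lacks plain (/t/); retroflex lacks plain (/ʈ/).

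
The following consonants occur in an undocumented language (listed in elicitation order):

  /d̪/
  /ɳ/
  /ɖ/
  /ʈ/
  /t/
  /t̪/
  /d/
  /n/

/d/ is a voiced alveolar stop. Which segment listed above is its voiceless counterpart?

The voiceless counterpart is a voiceless alveolar stop — in this inventory, /t/.

/t/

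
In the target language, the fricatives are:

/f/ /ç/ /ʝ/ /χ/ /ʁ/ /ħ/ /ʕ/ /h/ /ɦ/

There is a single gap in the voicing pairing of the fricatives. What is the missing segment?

/v/

place of articulation  voiceless  voiced  
labiodental       f         —       
palatal           ç         ʝ       
uvular            χ         ʁ       
pharyngeal        ħ         ʕ       
glottal           h         ɦ       
The labiodental row has no voiced member, so the gap is the voiced labiodental fricative /v/.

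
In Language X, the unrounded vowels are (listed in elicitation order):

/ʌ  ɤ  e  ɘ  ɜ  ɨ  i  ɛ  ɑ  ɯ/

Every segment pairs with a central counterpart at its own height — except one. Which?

/ɑ/

High: /i/ ~ /ɨ/ ~ /ɯ/
High-mid: /e/ ~ /ɘ/ ~ /ɤ/
Low-mid: /ɛ/ ~ /ɜ/ ~ /ʌ/
Low: only /ɑ/ (back); no central partner.
So /ɑ/ is the unpaired segment.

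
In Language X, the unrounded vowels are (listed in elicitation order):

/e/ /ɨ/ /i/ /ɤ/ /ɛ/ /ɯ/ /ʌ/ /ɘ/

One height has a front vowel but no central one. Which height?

Front: /i/ (high), /e/ (high-mid), /ɛ/ (low-mid).
Central: /ɨ/ (high), /ɘ/ (high-mid).
Back: /ɯ/ (high), /ɤ/ (high-mid), /ʌ/ (low-mid).
Every height has a central member except low-mid, where /ɜ/ would be expected.

low-mid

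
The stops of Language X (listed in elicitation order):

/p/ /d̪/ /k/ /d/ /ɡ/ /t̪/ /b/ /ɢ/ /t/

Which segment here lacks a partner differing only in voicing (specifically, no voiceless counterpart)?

Bilabial: /p/ ~ /b/
Dental: /t̪/ ~ /d̪/
Alveolar: /t/ ~ /d/
Velar: /k/ ~ /ɡ/
Uvular: only /ɢ/ (voiced); no voiceless partner.
So /ɢ/ is the unpaired segment.

/ɢ/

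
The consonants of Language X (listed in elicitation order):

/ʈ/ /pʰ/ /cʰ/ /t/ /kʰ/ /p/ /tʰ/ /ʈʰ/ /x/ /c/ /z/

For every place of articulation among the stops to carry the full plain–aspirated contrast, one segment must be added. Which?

/k/

bilabial: plain /p/, aspirated /pʰ/.
alveolar: plain /t/, aspirated /tʰ/.
retroflex: plain /ʈ/, aspirated /ʈʰ/.
palatal: plain /c/, aspirated /cʰ/.
velar: plain —, aspirated /kʰ/.
The velar row has no plain member, so the gap is the plain velar stop /k/.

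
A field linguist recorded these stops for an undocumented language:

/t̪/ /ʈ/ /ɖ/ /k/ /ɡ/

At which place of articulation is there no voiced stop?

dental

Voiceless: /t̪/ (dental), /ʈ/ (retroflex), /k/ (velar).
Voiced: /ɖ/ (retroflex), /ɡ/ (velar).
Every place of articulation has a voiced member except dental, where /d̪/ would be expected.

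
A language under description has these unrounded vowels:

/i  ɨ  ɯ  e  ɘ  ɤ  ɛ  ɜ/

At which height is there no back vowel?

Front: /i/ (high), /e/ (high-mid), /ɛ/ (low-mid).
Central: /ɨ/ (high), /ɘ/ (high-mid), /ɜ/ (low-mid).
Back: /ɯ/ (high), /ɤ/ (high-mid).
Every height has a back member except low-mid, where /ʌ/ would be expected.

low-mid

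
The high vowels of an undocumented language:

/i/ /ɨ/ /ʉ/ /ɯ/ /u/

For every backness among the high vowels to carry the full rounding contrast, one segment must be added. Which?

/y/

front: unrounded /i/, rounded —.
central: unrounded /ɨ/, rounded /ʉ/.
back: unrounded /ɯ/, rounded /u/.
The front row has no rounded member, so the gap is the front rounded vowel /y/.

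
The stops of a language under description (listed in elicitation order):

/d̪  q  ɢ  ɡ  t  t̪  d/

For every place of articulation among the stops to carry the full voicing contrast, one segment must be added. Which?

/k/

dental: voiceless /t̪/, voiced /d̪/.
alveolar: voiceless /t/, voiced /d/.
velar: voiceless —, voiced /ɡ/.
uvular: voiceless /q/, voiced /ɢ/.
The velar row has no voiceless member, so the gap is the voiceless velar stop /k/.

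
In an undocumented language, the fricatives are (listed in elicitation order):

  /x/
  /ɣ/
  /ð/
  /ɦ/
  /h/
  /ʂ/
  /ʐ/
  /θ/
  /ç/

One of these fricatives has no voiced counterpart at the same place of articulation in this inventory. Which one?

/ç/

Dental: /θ/ ~ /ð/
Retroflex: /ʂ/ ~ /ʐ/
Velar: /x/ ~ /ɣ/
Glottal: /h/ ~ /ɦ/
Palatal: only /ç/ (voiceless); no voiced partner.
So /ç/ is the unpaired segment.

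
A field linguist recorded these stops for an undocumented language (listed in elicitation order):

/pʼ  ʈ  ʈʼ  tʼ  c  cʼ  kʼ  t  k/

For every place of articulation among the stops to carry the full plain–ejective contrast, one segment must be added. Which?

/p/

bilabial: plain —, ejective /pʼ/.
alveolar: plain /t/, ejective /tʼ/.
retroflex: plain /ʈ/, ejective /ʈʼ/.
palatal: plain /c/, ejective /cʼ/.
velar: plain /k/, ejective /kʼ/.
The bilabial row has no plain member, so the gap is the plain bilabial stop /p/.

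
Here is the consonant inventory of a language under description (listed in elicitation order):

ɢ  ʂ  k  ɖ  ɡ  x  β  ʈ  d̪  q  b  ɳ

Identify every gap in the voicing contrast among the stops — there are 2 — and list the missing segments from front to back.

place of articulation  voiceless  voiced  
bilabial          —         b       
dental            —         d̪      
retroflex         ʈ         ɖ       
velar             k         ɡ       
uvular            q         ɢ       
Gaps, from front to back: bilabial lacks voiceless (/p/); dental lacks voiceless (/t̪/).

/p/, /t̪/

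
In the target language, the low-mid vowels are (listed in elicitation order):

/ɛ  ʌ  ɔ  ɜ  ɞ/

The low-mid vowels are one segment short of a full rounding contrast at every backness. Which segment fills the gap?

/œ/

front: unrounded /ɛ/, rounded —.
central: unrounded /ɜ/, rounded /ɞ/.
back: unrounded /ʌ/, rounded /ɔ/.
The front row has no rounded member, so the gap is the front rounded vowel /œ/.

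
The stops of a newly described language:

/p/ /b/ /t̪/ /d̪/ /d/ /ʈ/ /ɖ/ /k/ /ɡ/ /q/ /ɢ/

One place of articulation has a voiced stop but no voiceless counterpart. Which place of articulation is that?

bilabial: voiceless /p/, voiced /b/.
dental: voiceless /t̪/, voiced /d̪/.
alveolar: voiceless —, voiced /d/.
retroflex: voiceless /ʈ/, voiced /ɖ/.
velar: voiceless /k/, voiced /ɡ/.
uvular: voiceless /q/, voiced /ɢ/.
Every place of articulation has a voiceless member except alveolar, where /t/ would be expected.

alveolar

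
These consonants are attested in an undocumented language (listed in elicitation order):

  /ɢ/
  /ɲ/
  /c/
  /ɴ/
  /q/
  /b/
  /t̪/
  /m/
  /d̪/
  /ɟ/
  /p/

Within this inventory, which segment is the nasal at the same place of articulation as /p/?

/p/ is a voiceless bilabial stop.
The nasal at the same place is a bilabial nasal — in this inventory, /m/.

/m/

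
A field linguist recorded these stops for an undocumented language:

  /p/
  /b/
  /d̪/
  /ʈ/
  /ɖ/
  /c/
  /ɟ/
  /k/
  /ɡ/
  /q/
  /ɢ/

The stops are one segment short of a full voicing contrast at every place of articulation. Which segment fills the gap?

Voiceless: /p/ (bilabial), /ʈ/ (retroflex), /c/ (palatal), /k/ (velar), /q/ (uvular).
Voiced: /b/ (bilabial), /d̪/ (dental), /ɖ/ (retroflex), /ɟ/ (palatal), /ɡ/ (velar), /ɢ/ (uvular).
The dental row has no voiceless member, so the gap is the voiceless dental stop /t̪/.

/t̪/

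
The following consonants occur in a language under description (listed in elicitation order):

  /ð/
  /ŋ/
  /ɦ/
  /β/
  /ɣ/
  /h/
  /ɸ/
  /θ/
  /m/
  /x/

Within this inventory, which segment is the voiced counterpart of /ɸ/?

/β/

/ɸ/ is a voiceless bilabial fricative.
The voiced counterpart is a voiced bilabial fricative — in this inventory, /β/.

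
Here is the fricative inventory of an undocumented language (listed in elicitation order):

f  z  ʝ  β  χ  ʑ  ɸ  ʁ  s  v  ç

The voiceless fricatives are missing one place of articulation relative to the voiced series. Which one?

Voiceless: /ɸ/ (bilabial), /f/ (labiodental), /s/ (alveolar), /ç/ (palatal), /χ/ (uvular).
Voiced: /β/ (bilabial), /v/ (labiodental), /z/ (alveolar), /ʑ/ (alveolo-palatal), /ʝ/ (palatal), /ʁ/ (uvular).
Every place of articulation has a voiceless member except alveolo-palatal, where /ɕ/ would be expected.

alveolo-palatal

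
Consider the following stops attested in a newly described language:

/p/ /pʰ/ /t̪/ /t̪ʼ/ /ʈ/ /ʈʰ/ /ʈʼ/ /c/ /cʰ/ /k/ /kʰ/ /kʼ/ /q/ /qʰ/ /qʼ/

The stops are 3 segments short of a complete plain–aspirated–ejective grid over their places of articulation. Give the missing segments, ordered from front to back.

/pʼ/, /t̪ʰ/, /cʼ/

Plain: /p/ (bilabial), /t̪/ (dental), /ʈ/ (retroflex), /c/ (palatal), /k/ (velar), /q/ (uvular).
Aspirated: /pʰ/ (bilabial), /ʈʰ/ (retroflex), /cʰ/ (palatal), /kʰ/ (velar), /qʰ/ (uvular).
Ejective: /t̪ʼ/ (dental), /ʈʼ/ (retroflex), /kʼ/ (velar), /qʼ/ (uvular).
Gaps, from front to back: bilabial lacks ejective (/pʼ/); dental lacks aspirated (/t̪ʰ/); palatal lacks ejective (/cʼ/).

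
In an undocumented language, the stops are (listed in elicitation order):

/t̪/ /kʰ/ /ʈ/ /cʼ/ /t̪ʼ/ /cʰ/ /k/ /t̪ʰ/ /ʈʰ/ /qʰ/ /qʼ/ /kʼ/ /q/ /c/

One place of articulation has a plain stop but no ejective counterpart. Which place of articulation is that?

retroflex

Plain: /t̪/ (dental), /ʈ/ (retroflex), /c/ (palatal), /k/ (velar), /q/ (uvular).
Aspirated: /t̪ʰ/ (dental), /ʈʰ/ (retroflex), /cʰ/ (palatal), /kʰ/ (velar), /qʰ/ (uvular).
Ejective: /t̪ʼ/ (dental), /cʼ/ (palatal), /kʼ/ (velar), /qʼ/ (uvular).
Every place of articulation has an ejective member except retroflex, where /ʈʼ/ would be expected.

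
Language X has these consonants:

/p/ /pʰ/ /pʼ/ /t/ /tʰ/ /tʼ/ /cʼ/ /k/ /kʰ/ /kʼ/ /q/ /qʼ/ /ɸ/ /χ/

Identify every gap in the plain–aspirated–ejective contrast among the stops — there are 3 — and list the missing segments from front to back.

/c/, /cʰ/, /qʰ/

bilabial: plain /p/, aspirated /pʰ/, ejective /pʼ/.
alveolar: plain /t/, aspirated /tʰ/, ejective /tʼ/.
palatal: plain —, aspirated —, ejective /cʼ/.
velar: plain /k/, aspirated /kʰ/, ejective /kʼ/.
uvular: plain /q/, aspirated —, ejective /qʼ/.
Gaps, from front to back: palatal lacks plain (/c/); palatal lacks aspirated (/cʰ/); uvular lacks aspirated (/qʰ/).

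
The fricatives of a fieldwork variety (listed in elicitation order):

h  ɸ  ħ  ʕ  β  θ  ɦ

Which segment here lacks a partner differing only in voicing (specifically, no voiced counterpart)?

/θ/

Bilabial: /ɸ/ ~ /β/
Pharyngeal: /ħ/ ~ /ʕ/
Glottal: /h/ ~ /ɦ/
Dental: only /θ/ (voiceless); no voiced partner.
So /θ/ is the unpaired segment.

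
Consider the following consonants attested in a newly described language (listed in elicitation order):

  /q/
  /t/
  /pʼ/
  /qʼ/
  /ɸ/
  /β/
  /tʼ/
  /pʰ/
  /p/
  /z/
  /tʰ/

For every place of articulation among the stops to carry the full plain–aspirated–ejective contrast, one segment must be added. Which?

/qʰ/

Plain: /p/ (bilabial), /t/ (alveolar), /q/ (uvular).
Aspirated: /pʰ/ (bilabial), /tʰ/ (alveolar).
Ejective: /pʼ/ (bilabial), /tʼ/ (alveolar), /qʼ/ (uvular).
The uvular row has no aspirated member, so the gap is the aspirated uvular stop /qʰ/.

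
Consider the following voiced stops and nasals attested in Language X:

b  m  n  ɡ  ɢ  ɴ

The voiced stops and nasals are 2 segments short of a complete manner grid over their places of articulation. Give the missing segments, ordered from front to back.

Oral stop: /b/ (bilabial), /ɡ/ (velar), /ɢ/ (uvular).
Nasal: /m/ (bilabial), /n/ (alveolar), /ɴ/ (uvular).
Gaps, from front to back: alveolar lacks oral stop (/d/); velar lacks nasal (/ŋ/).

/d/, /ŋ/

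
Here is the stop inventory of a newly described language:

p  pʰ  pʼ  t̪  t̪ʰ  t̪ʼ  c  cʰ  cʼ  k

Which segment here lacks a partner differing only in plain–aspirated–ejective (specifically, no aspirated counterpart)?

Bilabial: /p/ ~ /pʰ/ ~ /pʼ/
Dental: /t̪/ ~ /t̪ʰ/ ~ /t̪ʼ/
Palatal: /c/ ~ /cʰ/ ~ /cʼ/
Velar: only /k/ (plain); no aspirated partner.
So /k/ is the unpaired segment.

/k/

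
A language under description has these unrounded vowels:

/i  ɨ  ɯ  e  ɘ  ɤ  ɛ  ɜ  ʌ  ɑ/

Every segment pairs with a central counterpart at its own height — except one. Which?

/ɑ/

High: /i/ ~ /ɨ/ ~ /ɯ/
High-mid: /e/ ~ /ɘ/ ~ /ɤ/
Low-mid: /ɛ/ ~ /ɜ/ ~ /ʌ/
Low: only /ɑ/ (back); no central partner.
So /ɑ/ is the unpaired segment.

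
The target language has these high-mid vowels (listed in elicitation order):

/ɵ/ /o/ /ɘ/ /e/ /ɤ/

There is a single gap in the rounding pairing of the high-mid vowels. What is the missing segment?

/ø/

backness          unrounded  rounded 
front             e         —       
central           ɘ         ɵ       
back              ɤ         o       
The front row has no rounded member, so the gap is the front rounded vowel /ø/.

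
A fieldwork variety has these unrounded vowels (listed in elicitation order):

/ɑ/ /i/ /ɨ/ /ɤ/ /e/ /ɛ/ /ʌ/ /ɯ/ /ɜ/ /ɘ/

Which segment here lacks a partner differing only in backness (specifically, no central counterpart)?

/ɑ/

High: /i/ ~ /ɨ/ ~ /ɯ/
High-mid: /e/ ~ /ɘ/ ~ /ɤ/
Low-mid: /ɛ/ ~ /ɜ/ ~ /ʌ/
Low: only /ɑ/ (back); no central partner.
So /ɑ/ is the unpaired segment.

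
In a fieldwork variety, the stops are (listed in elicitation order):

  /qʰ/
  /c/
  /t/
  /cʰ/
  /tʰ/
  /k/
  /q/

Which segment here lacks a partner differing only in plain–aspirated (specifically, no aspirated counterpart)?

Alveolar: /t/ ~ /tʰ/
Palatal: /c/ ~ /cʰ/
Uvular: /q/ ~ /qʰ/
Velar: only /k/ (plain); no aspirated partner.
So /k/ is the unpaired segment.

/k/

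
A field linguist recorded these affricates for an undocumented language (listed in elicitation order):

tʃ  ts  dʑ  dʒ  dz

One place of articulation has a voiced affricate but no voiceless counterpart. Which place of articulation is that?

Voiceless: /ts/ (alveolar), /tʃ/ (postalveolar).
Voiced: /dz/ (alveolar), /dʒ/ (postalveolar), /dʑ/ (alveolo-palatal).
Every place of articulation has a voiceless member except alveolo-palatal, where /tɕ/ would be expected.

alveolo-palatal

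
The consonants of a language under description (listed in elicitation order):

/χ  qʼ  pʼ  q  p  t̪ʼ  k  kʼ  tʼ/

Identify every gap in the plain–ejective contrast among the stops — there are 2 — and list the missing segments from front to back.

place of articulation  plain     ejective
bilabial          p         pʼ      
dental            —         t̪ʼ     
alveolar          —         tʼ      
velar             k         kʼ      
uvular            q         qʼ      
Gaps, from front to back: dental lacks plain (/t̪/); alveolar lacks plain (/t/).

/t̪/, /t/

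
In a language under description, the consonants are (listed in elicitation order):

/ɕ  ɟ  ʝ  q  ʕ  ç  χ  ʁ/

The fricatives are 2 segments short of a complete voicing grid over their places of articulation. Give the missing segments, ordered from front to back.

/ʑ/, /ħ/

alveolo-palatal: voiceless /ɕ/, voiced —.
palatal: voiceless /ç/, voiced /ʝ/.
uvular: voiceless /χ/, voiced /ʁ/.
pharyngeal: voiceless —, voiced /ʕ/.
Gaps, from front to back: alveolo-palatal lacks voiced (/ʑ/); pharyngeal lacks voiceless (/ħ/).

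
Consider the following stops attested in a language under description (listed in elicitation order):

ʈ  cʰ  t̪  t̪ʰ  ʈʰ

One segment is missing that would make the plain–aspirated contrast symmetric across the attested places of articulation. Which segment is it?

/c/

dental: plain /t̪/, aspirated /t̪ʰ/.
retroflex: plain /ʈ/, aspirated /ʈʰ/.
palatal: plain —, aspirated /cʰ/.
The palatal row has no plain member, so the gap is the plain palatal stop /c/.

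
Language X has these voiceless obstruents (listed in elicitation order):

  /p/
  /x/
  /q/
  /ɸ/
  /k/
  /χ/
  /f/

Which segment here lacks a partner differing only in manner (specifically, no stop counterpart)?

Bilabial: /p/ ~ /ɸ/
Velar: /k/ ~ /x/
Uvular: /q/ ~ /χ/
Labiodental: only /f/ (fricative); no stop partner.
So /f/ is the unpaired segment.

/f/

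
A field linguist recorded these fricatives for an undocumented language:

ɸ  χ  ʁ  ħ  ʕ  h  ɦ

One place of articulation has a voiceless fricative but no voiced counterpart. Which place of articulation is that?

bilabial: voiceless /ɸ/, voiced —.
uvular: voiceless /χ/, voiced /ʁ/.
pharyngeal: voiceless /ħ/, voiced /ʕ/.
glottal: voiceless /h/, voiced /ɦ/.
Every place of articulation has a voiced member except bilabial, where /β/ would be expected.

bilabial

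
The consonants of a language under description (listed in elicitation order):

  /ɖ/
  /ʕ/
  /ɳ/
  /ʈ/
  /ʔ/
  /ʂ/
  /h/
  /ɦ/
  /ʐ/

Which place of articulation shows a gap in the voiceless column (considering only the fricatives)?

pharyngeal

place of articulation  voiceless  voiced  
retroflex         ʂ         ʐ       
pharyngeal        —         ʕ       
glottal           h         ɦ       
Every place of articulation has a voiceless member except pharyngeal, where /ħ/ would be expected.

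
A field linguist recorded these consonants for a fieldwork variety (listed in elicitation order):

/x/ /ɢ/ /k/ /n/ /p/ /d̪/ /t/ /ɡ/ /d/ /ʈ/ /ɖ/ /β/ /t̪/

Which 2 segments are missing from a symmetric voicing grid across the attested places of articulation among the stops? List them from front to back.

/b/, /q/

bilabial: voiceless /p/, voiced —.
dental: voiceless /t̪/, voiced /d̪/.
alveolar: voiceless /t/, voiced /d/.
retroflex: voiceless /ʈ/, voiced /ɖ/.
velar: voiceless /k/, voiced /ɡ/.
uvular: voiceless —, voiced /ɢ/.
Gaps, from front to back: bilabial lacks voiced (/b/); uvular lacks voiceless (/q/).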